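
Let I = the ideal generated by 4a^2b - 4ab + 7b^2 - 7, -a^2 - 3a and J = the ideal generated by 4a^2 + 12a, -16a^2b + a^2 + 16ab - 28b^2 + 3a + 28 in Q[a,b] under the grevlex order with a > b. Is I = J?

Yes, the ideals are equal.

For a fixed monomial order, each ideal has a unique reduced Gröbner basis; comparing bases decides equality.
Buchberger on the first generating set:
f_1 = 4a^2b - 4ab + 7b^2 - 7, LT = a^2b.
f_2 = -a^2 - 3a, LT = a^2.

S(f_1,f_2): lcm = a^2b. S = -4ab + 7/4b^2 - 7/4.
  leading term ab: no divisor's leading term divides it; move -4ab to the remainder.
  leading term b^2: no divisor's leading term divides it; move 7/4b^2 to the remainder.
  leading term 1: no divisor's leading term divides it; move -7/4 to the remainder.
  remainder -4ab + 7/4b^2 - 7/4 ≠ 0; add g_3 = -4ab + 7/4b^2 - 7/4 to the basis.

S(f_1,g_3): lcm = a^2b. S = 7/16ab^2 - ab + 7/4b^2 - 7/16a - 7/4.
  leading term ab^2: subtract (-7/64b)·g_3 from 7/16ab^2 - ab + 7/4b^2 - 7/16a - 7/4 → 49/256b^3 - ab + 7/4b^2 - 7/16a - 49/256b - 7/4
  leading term b^3: no divisor's leading term divides it; move 49/256b^3 to the remainder.
  leading term ab: subtract (1/4)·g_3 from -ab + 7/4b^2 - 7/16a - 49/256b - 7/4 → 21/16b^2 - 7/16a - 49/256b - 21/16
  leading term b^2: no divisor's leading term divides it; move 21/16b^2 to the remainder.
  leading term a: no divisor's leading term divides it; move -7/16a to the remainder.
  leading term b: no divisor's leading term divides it; move -49/256b to the remainder.
  leading term 1: no divisor's leading term divides it; move -21/16 to the remainder.
  remainder 49/256b^3 + 21/16b^2 - 7/16a - 49/256b - 21/16 ≠ 0; add g_4 = 49/256b^3 + 21/16b^2 - 7/16a - 49/256b - 21/16 to the basis.

S(f_2,g_3): lcm = a^2b. S = 7/16ab^2 + 3ab - 7/16a.
  leading term ab^2: subtract (-7/64b)·g_3 from 7/16ab^2 + 3ab - 7/16a → 49/256b^3 + 3ab - 7/16a - 49/256b
  leading term b^3: subtract (1)·g_4 from 49/256b^3 + 3ab - 7/16a - 49/256b → 3ab - 21/16b^2 + 21/16
  leading term ab: subtract (-3/4)·g_3 from 3ab - 21/16b^2 + 21/16 → 0
  remainder 0.

S(f_1,g_4): lcm = a^2b^3. S = -48/7a^2b^2 - ab^3 + 7/4b^4 + 16/7a^3 + a^2b + 48/7a^2 - 7/4b^2.
  leading term a^2b^2: subtract (-12/7b)·f_1 from -48/7a^2b^2 - ab^3 + 7/4b^4 + 16/7a^3 + a^2b + 48/7a^2 - 7/4b^2 → -ab^3 + 7/4b^4 + 16/7a^3 + a^2b - 48/7ab^2 + 12b^3 + 48/7a^2 - 7/4b^2 - 12b
  leading term ab^3: subtract (1/4b^2)·g_3 from -ab^3 + 7/4b^4 + 16/7a^3 + a^2b - 48/7ab^2 + 12b^3 + 48/7a^2 - 7/4b^2 - 12b → 21/16b^4 + 16/7a^3 + a^2b - 48/7ab^2 + 12b^3 + 48/7a^2 - 21/16b^2 - 12b
  leading term b^4: subtract (48/7b)·g_4 from 21/16b^4 + 16/7a^3 + a^2b - 48/7ab^2 + 12b^3 + 48/7a^2 - 21/16b^2 - 12b → 16/7a^3 + a^2b - 48/7ab^2 + 3b^3 + 48/7a^2 + 3ab - 3b
  leading term a^3: subtract (-16/7a)·f_2 from 16/7a^3 + a^2b - 48/7ab^2 + 3b^3 + 48/7a^2 + 3ab - 3b → a^2b - 48/7ab^2 + 3b^3 + 3ab - 3b
  leading term a^2b: subtract (1/4)·f_1 from a^2b - 48/7ab^2 + 3b^3 + 3ab - 3b → -48/7ab^2 + 3b^3 + 4ab - 7/4b^2 - 3b + 7/4
  leading term ab^2: subtract (12/7b)·g_3 from -48/7ab^2 + 3b^3 + 4ab - 7/4b^2 - 3b + 7/4 → 4ab - 7/4b^2 + 7/4
  leading term ab: subtract (-1)·g_3 from 4ab - 7/4b^2 + 7/4 → 0
  remainder 0.

S(f_2,g_4): leading monomials are coprime, so the S-polynomial reduces to 0 (Buchberger's first criterion).
S(g_3,g_4): lcm = ab^3. S = -7/16b^4 - 48/7ab^2 + 16/7a^2 + ab + 7/16b^2 + 48/7a.
  leading term b^4: subtract (-16/7b)·g_4 from -7/16b^4 - 48/7ab^2 + 16/7a^2 + ab + 7/16b^2 + 48/7a → -48/7ab^2 + 3b^3 + 16/7a^2 + 48/7a - 3b
  leading term ab^2: subtract (12/7b)·g_3 from -48/7ab^2 + 3b^3 + 16/7a^2 + 48/7a - 3b → 16/7a^2 + 48/7a
  leading term a^2: subtract (-16/7)·f_2 from 16/7a^2 + 48/7a → 0
  remainder 0.

Every S-polynomial of the final basis reduces to 0, so we have a Gröbner basis.
Inter-reduce: drop elements whose leading term is divisible by another's, tail-reduce, and make monic.
Reduced Gröbner basis: {b^3 + 48/7b^2 - 16/7a - b - 48/7, a^2 + 3a, ab - 7/16b^2 + 7/16}.

Buchberger on the second generating set:
h_1 = 4a^2 + 12a, LT = a^2.
h_2 = -16a^2b + a^2 + 16ab - 28b^2 + 3a + 28, LT = a^2b.

S(h_1,h_2): lcm = a^2b. S = 1/16a^2 + 4ab - 7/4b^2 + 3/16a + 7/4.
  leading term a^2: subtract (1/64)·h_1 from 1/16a^2 + 4ab - 7/4b^2 + 3/16a + 7/4 → 4ab - 7/4b^2 + 7/4
  leading term ab: no divisor's leading term divides it; move 4ab to the remainder.
  leading term b^2: no divisor's leading term divides it; move -7/4b^2 to the remainder.
  leading term 1: no divisor's leading term divides it; move 7/4 to the remainder.
  remainder 4ab - 7/4b^2 + 7/4 ≠ 0; add k_3 = 4ab - 7/4b^2 + 7/4 to the basis.

S(h_1,k_3): lcm = a^2b. S = 7/16ab^2 + 3ab - 7/16a.
  leading term ab^2: subtract (7/64b)·k_3 from 7/16ab^2 + 3ab - 7/16a → 49/256b^3 + 3ab - 7/16a - 49/256b
  leading term b^3: no divisor's leading term divides it; move 49/256b^3 to the remainder.
  leading term ab: subtract (3/4)·k_3 from 3ab - 7/16a - 49/256b → 21/16b^2 - 7/16a - 49/256b - 21/16
  leading term b^2: no divisor's leading term divides it; move 21/16b^2 to the remainder.
  leading term a: no divisor's leading term divides it; move -7/16a to the remainder.
  leading term b: no divisor's leading term divides it; move -49/256b to the remainder.
  leading term 1: no divisor's leading term divides it; move -21/16 to the remainder.
  remainder 49/256b^3 + 21/16b^2 - 7/16a - 49/256b - 21/16 ≠ 0; add k_4 = 49/256b^3 + 21/16b^2 - 7/16a - 49/256b - 21/16 to the basis.

S(h_2,k_3): lcm = a^2b. S = 7/16ab^2 - 1/16a^2 - ab + 7/4b^2 - 5/8a - 7/4.
  leading term ab^2: subtract (7/64b)·k_3 from 7/16ab^2 - 1/16a^2 - ab + 7/4b^2 - 5/8a - 7/4 → 49/256b^3 - 1/16a^2 - ab + 7/4b^2 - 5/8a - 49/256b - 7/4
  leading term b^3: subtract (1)·k_4 from 49/256b^3 - 1/16a^2 - ab + 7/4b^2 - 5/8a - 49/256b - 7/4 → -1/16a^2 - ab + 7/16b^2 - 3/16a - 7/16
  leading term a^2: subtract (-1/64)·h_1 from -1/16a^2 - ab + 7/16b^2 - 3/16a - 7/16 → -ab + 7/16b^2 - 7/16
  leading term ab: subtract (-1/4)·k_3 from -ab + 7/16b^2 - 7/16 → 0
  remainder 0.

S(h_1,k_4): leading monomials are coprime, so the S-polynomial reduces to 0 (Buchberger's first criterion).
S(h_2,k_4): lcm = a^2b^3. S = -775/112a^2b^2 - ab^3 + 7/4b^4 + 16/7a^3 + a^2b - 3/16ab^2 + 48/7a^2 - 7/4b^2.
  leading term a^2b^2: subtract (-775/448b^2)·h_1 from -775/112a^2b^2 - ab^3 + 7/4b^4 + 16/7a^3 + a^2b - 3/16ab^2 + 48/7a^2 - 7/4b^2 → -ab^3 + 7/4b^4 + 16/7a^3 + a^2b + 144/7ab^2 + 48/7a^2 - 7/4b^2
  leading term ab^3: subtract (-1/4b^2)·k_3 from -ab^3 + 7/4b^4 + 16/7a^3 + a^2b + 144/7ab^2 + 48/7a^2 - 7/4b^2 → 21/16b^4 + 16/7a^3 + a^2b + 144/7ab^2 + 48/7a^2 - 21/16b^2
  leading term b^4: subtract (48/7b)·k_4 from 21/16b^4 + 16/7a^3 + a^2b + 144/7ab^2 + 48/7a^2 - 21/16b^2 → 16/7a^3 + a^2b + 144/7ab^2 - 9b^3 + 48/7a^2 + 3ab + 9b
  leading term a^3: subtract (4/7a)·h_1 from 16/7a^3 + a^2b + 144/7ab^2 - 9b^3 + 48/7a^2 + 3ab + 9b → a^2b + 144/7ab^2 - 9b^3 + 3ab + 9b
  leading term a^2b: subtract (1/4b)·h_1 from a^2b + 144/7ab^2 - 9b^3 + 3ab + 9b → 144/7ab^2 - 9b^3 + 9b
  leading term ab^2: subtract (36/7b)·k_3 from 144/7ab^2 - 9b^3 + 9b → 0
  remainder 0.

S(k_3,k_4): lcm = ab^3. S = -7/16b^4 - 48/7ab^2 + 16/7a^2 + ab + 7/16b^2 + 48/7a.
  leading term b^4: subtract (-16/7b)·k_4 from -7/16b^4 - 48/7ab^2 + 16/7a^2 + ab + 7/16b^2 + 48/7a → -48/7ab^2 + 3b^3 + 16/7a^2 + 48/7a - 3b
  leading term ab^2: subtract (-12/7b)·k_3 from -48/7ab^2 + 3b^3 + 16/7a^2 + 48/7a - 3b → 16/7a^2 + 48/7a
  leading term a^2: subtract (4/7)·h_1 from 16/7a^2 + 48/7a → 0
  remainder 0.

Every S-polynomial of the final basis reduces to 0, so we have a Gröbner basis.
Inter-reduce: drop elements whose leading term is divisible by another's, tail-reduce, and make monic.
Reduced Gröbner basis: {b^3 + 48/7b^2 - 16/7a - b - 48/7, a^2 + 3a, ab - 7/16b^2 + 7/16}.

The two bases agree; hence the ideals are identical.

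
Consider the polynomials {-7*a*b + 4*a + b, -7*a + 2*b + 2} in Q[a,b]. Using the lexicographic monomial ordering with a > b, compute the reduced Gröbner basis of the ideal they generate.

G = {a - 2/7*b - 2/7, b**2 - 1/14*b - 4/7}

f_1 = -7*a*b + 4*a + b, LT = a*b.
f_2 = -7*a + 2*b + 2, LT = a.

S(f_1,f_2): lcm = a*b. S = -4/7*a + 2/7*b**2 + 1/7*b.
  leading term a: subtract (4/49)·f_2 from -4/7*a + 2/7*b**2 + 1/7*b → 2/7*b**2 - 1/49*b - 8/49
  leading term b**2: no divisor's leading term divides it; move 2/7*b**2 to the remainder.
  leading term b: no divisor's leading term divides it; move -1/49*b to the remainder.
  leading term 1: no divisor's leading term divides it; move -8/49 to the remainder.
  remainder 2/7*b**2 - 1/49*b - 8/49 ≠ 0; add g_3 = 2/7*b**2 - 1/49*b - 8/49 to the basis.

The other S-polynomials (S(f_1,g_3), S(f_2,g_3)) all reduce to 0 modulo the current basis, so we have a Gröbner basis.
Inter-reduce: drop elements whose leading term is divisible by another's, tail-reduce, and make monic.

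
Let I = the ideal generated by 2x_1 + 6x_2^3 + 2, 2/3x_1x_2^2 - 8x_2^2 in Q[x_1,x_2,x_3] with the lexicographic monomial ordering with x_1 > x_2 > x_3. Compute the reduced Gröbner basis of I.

G = {x_1 + 3x_2^3 + 1, x_2^5 + 13/3x_2^2}

This is the nonlinear analogue of row-reducing a linear system.

f_1 = 2x_1 + 6x_2^3 + 2, LT = x_1.
f_2 = 2/3x_1x_2^2 - 8x_2^2, LT = x_1x_2^2.

S(f_1,f_2): lcm = x_1x_2^2. S = 3x_2^5 + 13x_2^2.
  leading term x_2^5: no divisor's leading term divides it; move 3x_2^5 to the remainder.
  leading term x_2^2: no divisor's leading term divides it; move 13x_2^2 to the remainder.
  remainder 3x_2^5 + 13x_2^2 ≠ 0; add g_3 = 3x_2^5 + 13x_2^2 to the basis.

The other S-polynomials (S(f_1,g_3), S(f_2,g_3)) all reduce to 0 modulo the current basis, so we have a Gröbner basis.
Inter-reduce: drop elements whose leading term is divisible by another's, tail-reduce, and make monic.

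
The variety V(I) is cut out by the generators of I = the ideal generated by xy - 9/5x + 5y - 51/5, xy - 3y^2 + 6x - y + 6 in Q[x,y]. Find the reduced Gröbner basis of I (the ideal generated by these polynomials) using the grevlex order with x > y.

G = {x^2 + 289/65x - 6/13y - 294/65, xy - 9/5x + 5y - 51/5, y^2 - 13/5x + 2y - 27/5}

f_1 = xy - 9/5x + 5y - 51/5, LT = xy.
f_2 = xy - 3y^2 + 6x - y + 6, LT = xy.

S(f_1,f_2): lcm = xy. S = 3y^2 - 39/5x + 6y - 81/5.
  reduce S modulo (f_1, f_2):
  remainder 3y^2 - 39/5x + 6y - 81/5 ≠ 0; add g_3 = 3y^2 - 39/5x + 6y - 81/5 to the basis.

S(f_1,g_3): lcm = xy^2. S = 13/5x^2 - 19/5xy + 5y^2 + 27/5x - 51/5y.
  reduce S modulo (f_1, f_2, g_3):
  remainder 13/5x^2 + 289/25x - 6/5y - 294/25 ≠ 0; add g_4 = 13/5x^2 + 289/25x - 6/5y - 294/25 to the basis.

The other S-polynomials (S(f_2,g_3), S(f_1,g_4), S(f_2,g_4), S(g_3,g_4)) all reduce to 0 modulo the current basis, so we have a Gröbner basis.
Inter-reduce: drop elements whose leading term is divisible by another's, tail-reduce, and make monic.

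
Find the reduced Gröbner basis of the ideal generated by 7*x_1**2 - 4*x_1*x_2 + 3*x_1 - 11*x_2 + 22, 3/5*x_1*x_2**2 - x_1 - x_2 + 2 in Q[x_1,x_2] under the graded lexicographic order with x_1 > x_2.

Buchberger's algorithm terminates because the ascending chain of leading-term ideals stabilizes.

f_1 = 7*x_1**2 - 4*x_1*x_2 + 3*x_1 - 11*x_2 + 22, LT = x_1**2.
f_2 = 3/5*x_1*x_2**2 - x_1 - x_2 + 2, LT = x_1*x_2**2.

S(f_1,f_2): lcm = x_1**2*x_2**2. S = -4/7*x_1*x_2**3 + 3/7*x_1*x_2**2 - 11/7*x_2**3 + 5/3*x_1**2 + 5/3*x_1*x_2 + 22/7*x_2**2 - 10/3*x_1.
  reduce S modulo (f_1, f_2):
  remainder -11/7*x_2**3 + 5/3*x_1*x_2 + 46/21*x_2**2 - 10/3*x_1 + 110/21*x_2 - 20/3 ≠ 0; add g_3 = -11/7*x_2**3 + 5/3*x_1*x_2 + 46/21*x_2**2 - 10/3*x_1 + 110/21*x_2 - 20/3 to the basis.

The other S-polynomials (S(f_1,g_3), S(f_2,g_3)) all reduce to 0 modulo the current basis, so we have a Gröbner basis.

G = {x_1*x_2**2 - 5/3*x_1 - 5/3*x_2 + 10/3, x_2**3 - 35/33*x_1*x_2 - 46/33*x_2**2 + 70/33*x_1 - 10/3*x_2 + 140/33, x_1**2 - 4/7*x_1*x_2 + 3/7*x_1 - 11/7*x_2 + 22/7}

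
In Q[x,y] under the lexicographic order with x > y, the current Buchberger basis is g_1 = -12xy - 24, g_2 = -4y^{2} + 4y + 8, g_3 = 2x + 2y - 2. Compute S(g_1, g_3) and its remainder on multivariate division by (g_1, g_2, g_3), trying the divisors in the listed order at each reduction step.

S(g_1, g_3) = -y^{2} + y + 2; remainder on division = 0.

lcm(LM(g_1), LM(g_3)) = xy.
S = (lcm/LT(g_1))·g_1 − (lcm/LT(g_3))·g_3 = -y^{2} + y + 2.
Reduce S modulo (g_1, g_2, g_3) in that order:
  leading term y^{2}: subtract (\tfrac{1}{4})·g_2 from -y^{2} + y + 2 → 0
The remainder is 0, so this S-polynomial contributes no new basis element.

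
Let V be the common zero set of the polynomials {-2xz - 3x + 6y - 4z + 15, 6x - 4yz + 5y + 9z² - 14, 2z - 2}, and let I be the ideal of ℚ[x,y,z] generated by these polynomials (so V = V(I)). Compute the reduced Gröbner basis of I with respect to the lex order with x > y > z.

G = {x - 1, y + 1, z - 1}

f_1 = -2xz - 3x + 6y - 4z + 15, LT = xz.
f_2 = 6x - 4yz + 5y + 9z² - 14, LT = x.
f_3 = 2z - 2, LT = z.

S(f_1,f_2): lcm = xz. S = 3/2x + ⅔yz² - ⅚yz - 3y - 3/2z³ + 13/3z - 15/2.
  leading term x: subtract (¼)·f_2 from 3/2x + ⅔yz² - ⅚yz - 3y - 3/2z³ + 13/3z - 15/2 → ⅔yz² + ⅙yz - 17/4y - 3/2z³ - 9/4z² + 13/3z - 4
  leading term yz²: subtract (⅓yz)·f_3 from ⅔yz² + ⅙yz - 17/4y - 3/2z³ - 9/4z² + 13/3z - 4 → ⅚yz - 17/4y - 3/2z³ - 9/4z² + 13/3z - 4
  leading term yz: subtract (5/12y)·f_3 from ⅚yz - 17/4y - 3/2z³ - 9/4z² + 13/3z - 4 → -41/12y - 3/2z³ - 9/4z² + 13/3z - 4
  leading term y: no divisor's leading term divides it; move -41/12y to the remainder.
  leading term z³: subtract (-¾z²)·f_3 from -3/2z³ - 9/4z² + 13/3z - 4 → -15/4z² + 13/3z - 4
  leading term z²: subtract (-15/8z)·f_3 from -15/4z² + 13/3z - 4 → 7/12z - 4
  leading term z: subtract (7/24)·f_3 from 7/12z - 4 → -41/12
  leading term 1: no divisor's leading term divides it; move -41/12 to the remainder.
  remainder -41/12y - 41/12 ≠ 0; add g_4 = -41/12y - 41/12 to the basis.

The other S-polynomials (S(f_1,f_3), S(f_2,f_3), S(f_1,g_4), S(f_2,g_4), S(f_3,g_4)) all reduce to 0 modulo the current basis, so we have a Gröbner basis.
Inter-reduce: drop elements whose leading term is divisible by another's, tail-reduce, and make monic.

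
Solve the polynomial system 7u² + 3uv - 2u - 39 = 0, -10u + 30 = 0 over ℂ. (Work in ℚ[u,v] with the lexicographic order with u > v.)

{(3, -2)}

Compute a lex Gröbner basis by Buchberger's algorithm.
f_1 = 7u² + 3uv - 2u - 39, LT = u².
f_2 = -10u + 30, LT = u.

S(f_1,f_2): lcm = u². S = 3/7uv + 19/7u - 39/7.
  reduce S modulo (f_1, f_2):
  remainder 9/7v + 18/7 ≠ 0; add h_3 = 9/7v + 18/7 to the basis.

The other S-polynomials (S(f_1,h_3), S(f_2,h_3)) all reduce to 0 modulo the current basis, so we have a Gröbner basis.
Inter-reduce: drop elements whose leading term is divisible by another's, tail-reduce, and make monic.
Reduced Gröbner basis: {u - 3, v + 2}.

Since the basis is lex-ordered, v + 2 is univariate in v. Its roots are {-2}. Back-substituting each root into the other basis elements fixes the other coordinates.
  v = -2: the earlier basis element becomes u - 3 = 0, giving u = 3 — point (3, -2).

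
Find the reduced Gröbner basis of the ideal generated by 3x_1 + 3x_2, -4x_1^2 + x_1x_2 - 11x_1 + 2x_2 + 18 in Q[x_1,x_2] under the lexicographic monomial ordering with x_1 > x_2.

G = {x_1 + x_2, x_2^2 - 13/5x_2 - 18/5}

f_1 = 3x_1 + 3x_2, LT = x_1.
f_2 = -4x_1^2 + x_1x_2 - 11x_1 + 2x_2 + 18, LT = x_1^2.

S(f_1,f_2): lcm = x_1^2. S = 5/4x_1x_2 - 11/4x_1 + 1/2x_2 + 9/2.
  reduce S modulo (f_1, f_2):
  remainder -5/4x_2^2 + 13/4x_2 + 9/2 ≠ 0; add g_3 = -5/4x_2^2 + 13/4x_2 + 9/2 to the basis.

The other S-polynomials (S(f_1,g_3), S(f_2,g_3)) all reduce to 0 modulo the current basis, so we have a Gröbner basis.
Inter-reduce: drop elements whose leading term is divisible by another's, tail-reduce, and make monic.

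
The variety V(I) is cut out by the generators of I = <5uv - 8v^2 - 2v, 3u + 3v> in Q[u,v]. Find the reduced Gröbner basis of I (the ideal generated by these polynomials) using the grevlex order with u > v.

f_1 = 5uv - 8v^2 - 2v, LT = uv.
f_2 = 3u + 3v, LT = u.

S(f_1,f_2): lcm = uv. S = -13/5v^2 - 2/5v.
  reduce S modulo (f_1, f_2):
  remainder -13/5v^2 - 2/5v ≠ 0; add g_3 = -13/5v^2 - 2/5v to the basis.

The other S-polynomials (S(f_1,g_3), S(f_2,g_3)) all reduce to 0 modulo the current basis, so we have a Gröbner basis.
Inter-reduce: drop elements whose leading term is divisible by another's, tail-reduce, and make monic.

G = {v^2 + 2/13v, u + v}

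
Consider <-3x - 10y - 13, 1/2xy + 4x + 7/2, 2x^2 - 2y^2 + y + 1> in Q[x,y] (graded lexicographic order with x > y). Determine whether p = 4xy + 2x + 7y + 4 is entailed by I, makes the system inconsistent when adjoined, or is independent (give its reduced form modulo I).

First compute the reduced Gröbner basis of I by Buchberger's algorithm.
f_1 = -3x - 10y - 13, LT = x.
f_2 = 1/2xy + 4x + 7/2, LT = xy.
f_3 = 2x^2 - 2y^2 + y + 1, LT = x^2.

S(f_1,f_2): lcm = xy. S = 10/3y^2 - 8x + 13/3y - 7.
  leading term y^2: no divisor's leading term divides it; move 10/3y^2 to the remainder.
  leading term x: subtract (8/3)·f_1 from -8x + 13/3y - 7 → 31y + 83/3
  leading term y: no divisor's leading term divides it; move 31y to the remainder.
  leading term 1: no divisor's leading term divides it; move 83/3 to the remainder.
  remainder 10/3y^2 + 31y + 83/3 ≠ 0; add h_4 = 10/3y^2 + 31y + 83/3 to the basis.

S(f_1,f_3): lcm = x^2. S = 10/3xy + y^2 + 13/3x - 1/2y - 1/2.
  leading term xy: subtract (-10/9y)·f_1 from 10/3xy + y^2 + 13/3x - 1/2y - 1/2 → -91/9y^2 + 13/3x - 269/18y - 1/2
  leading term y^2: subtract (-91/30)·h_4 from -91/9y^2 + 13/3x - 269/18y - 1/2 → 13/3x + 3559/45y + 3754/45
  leading term x: subtract (-13/9)·f_1 from 13/3x + 3559/45y + 3754/45 → 2909/45y + 2909/45
  leading term y: no divisor's leading term divides it; move 2909/45y to the remainder.
  leading term 1: no divisor's leading term divides it; move 2909/45 to the remainder.
  remainder 2909/45y + 2909/45 ≠ 0; add h_5 = 2909/45y + 2909/45 to the basis.

The other S-polynomials (S(f_2,f_3), S(f_1,h_4), S(f_2,h_4), S(f_3,h_4), S(f_1,h_5), S(f_2,h_5), S(f_3,h_5), S(h_4,h_5)) all reduce to 0 modulo the current basis, so we have a Gröbner basis.
Inter-reduce: drop elements whose leading term is divisible by another's, tail-reduce, and make monic.
Reduced Gröbner basis: {x + 1, y + 1}.
Label its elements g_1 = x + 1, g_2 = y + 1.

Reduce p = 4xy + 2x + 7y + 4 modulo G:
  leading term xy: subtract (4y)·g_1 from 4xy + 2x + 7y + 4 → 2x + 3y + 4
  leading term x: subtract (2)·g_1 from 2x + 3y + 4 → 3y + 2
  leading term y: subtract (3)·g_2 from 3y + 2 → -1
  leading term 1: no divisor's leading term divides it; move -1 to the remainder.
  normal form = -1.
The normal form is nonzero, so p ∉ I. Since p minus its normal form lies in I, I + (p) = I + (r) where r = -1; decide whether this ideal is the whole ring.
Here r = -1 is a nonzero constant, hence a unit: 1 ∈ I + (p), the Gröbner basis of I + (p) is {1}, and the enlarged system has no common solution — adjoining p is inconsistent.

Adjoining 4xy + 2x + 7y + 4 makes the ideal the whole ring: the system is inconsistent.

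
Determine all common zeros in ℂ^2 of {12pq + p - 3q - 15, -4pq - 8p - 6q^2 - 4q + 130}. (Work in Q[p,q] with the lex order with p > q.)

{(0, -5), (59*sqrt(2417)/368 + 3101/368, 49/24 - sqrt(2417)/24), (3101/368 - 59*sqrt(2417)/368, 49/24 + sqrt(2417)/24)}

Compute a lex Gröbner basis by Buchberger's algorithm.
f_1 = 12pq + p - 3q - 15, LT = pq.
f_2 = -4pq - 8p - 6q^2 - 4q + 130, LT = pq.

S(f_1,f_2): lcm = pq. S = -23/12p - 3/2q^2 - 5/4q + 125/4.
  leading term p: no divisor's leading term divides it; move -23/12p to the remainder.
  leading term q^2: no divisor's leading term divides it; move -3/2q^2 to the remainder.
  leading term q: no divisor's leading term divides it; move -5/4q to the remainder.
  leading term 1: no divisor's leading term divides it; move 125/4 to the remainder.
  remainder -23/12p - 3/2q^2 - 5/4q + 125/4 ≠ 0; add h_3 = -23/12p - 3/2q^2 - 5/4q + 125/4 to the basis.

S(f_1,h_3): lcm = pq. S = 1/12p - 18/23q^3 - 15/23q^2 + 1477/92q - 5/4.
  leading term p: subtract (-1/23)·h_3 from 1/12p - 18/23q^3 - 15/23q^2 + 1477/92q - 5/4 → -18/23q^3 - 33/46q^2 + 16q + 5/46
  leading term q^3: no divisor's leading term divides it; move -18/23q^3 to the remainder.
  leading term q^2: no divisor's leading term divides it; move -33/46q^2 to the remainder.
  leading term q: no divisor's leading term divides it; move 16q to the remainder.
  leading term 1: no divisor's leading term divides it; move 5/46 to the remainder.
  remainder -18/23q^3 - 33/46q^2 + 16q + 5/46 ≠ 0; add h_4 = -18/23q^3 - 33/46q^2 + 16q + 5/46 to the basis.

The other S-polynomials (S(f_2,h_3), S(f_1,h_4), S(f_2,h_4), S(h_3,h_4)) all reduce to 0 modulo the current basis, so we have a Gröbner basis.
Inter-reduce: drop elements whose leading term is divisible by another's, tail-reduce, and make monic.
Reduced Gröbner basis: {p + 18/23q^2 + 15/23q - 375/23, q^3 + 11/12q^2 - 184/9q - 5/36}.

A lex Gröbner basis eliminates variables successively. Here q^3 + 11/12q^2 - 184/9q - 5/36 depends only on q, with roots {-5, 49/24 - sqrt(2417)/24, 49/24 + sqrt(2417)/24}; lifting each root through the earlier basis elements recovers the full solutions.
  q = -5: the earlier basis element becomes p = 0, giving p = 0 — point (0, -5).
  q = 49/24 - sqrt(2417)/24: the earlier basis element becomes p - 3101/368 - 59*sqrt(2417)/368 = 0, giving p = 59*sqrt(2417)/368 + 3101/368 — point (59*sqrt(2417)/368 + 3101/368, 49/24 - sqrt(2417)/24).
  q = 49/24 + sqrt(2417)/24: the earlier basis element becomes p - 3101/368 + 59*sqrt(2417)/368 = 0, giving p = 3101/368 - 59*sqrt(2417)/368 — point (3101/368 - 59*sqrt(2417)/368, 49/24 + sqrt(2417)/24).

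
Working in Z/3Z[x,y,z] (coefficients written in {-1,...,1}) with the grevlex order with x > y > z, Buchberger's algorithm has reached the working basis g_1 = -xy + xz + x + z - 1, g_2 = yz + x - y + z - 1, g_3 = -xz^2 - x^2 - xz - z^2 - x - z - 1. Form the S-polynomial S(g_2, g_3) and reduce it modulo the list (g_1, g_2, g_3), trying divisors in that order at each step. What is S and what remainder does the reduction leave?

lcm(LM(g_2), LM(g_3)) = xyz^2.
S = (lcm/LT(g_2))·g_2 − (lcm/LT(g_3))·g_3 = -x^2y + x^2z + xyz + xz^2 - yz^2 - xy - xz - yz - y.
Reduce S modulo (g_1, g_2, g_3) in that order:
  leading term x^2y: subtract (x)·g_1 from -x^2y + x^2z + xyz + xz^2 - yz^2 - xy - xz - yz - y → xyz + xz^2 - yz^2 - x^2 - xy + xz - yz + x - y
  leading term xyz: subtract (-z)·g_1 from xyz + xz^2 - yz^2 - x^2 - xy + xz - yz + x - y → -xz^2 - yz^2 - x^2 - xy - xz - yz + z^2 + x - y - z
  leading term xz^2: subtract (1)·g_3 from -xz^2 - yz^2 - x^2 - xy - xz - yz + z^2 + x - y - z → -yz^2 - xy - yz - z^2 - x - y + 1
  leading term yz^2: subtract (-z)·g_2 from -yz^2 - xy - yz - z^2 - x - y + 1 → -xy + xz + yz - x - y - z + 1
  leading term xy: subtract (1)·g_1 from -xy + xz + yz - x - y - z + 1 → yz + x - y + z - 1
  leading term yz: subtract (1)·g_2 from yz + x - y + z - 1 → 0
The remainder is 0, so this S-polynomial contributes no new basis element.

S(g_2, g_3) = -x^2y + x^2z + xyz + xz^2 - yz^2 - xy - xz - yz - y; remainder on division = 0.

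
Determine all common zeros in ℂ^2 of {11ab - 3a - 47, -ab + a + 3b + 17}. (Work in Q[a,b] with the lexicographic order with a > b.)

Compute a lex Gröbner basis by Buchberger's algorithm.
f_1 = 11ab - 3a - 47, LT = ab.
f_2 = -ab + a + 3b + 17, LT = ab.

S(f_1,f_2): lcm = ab. S = \tfrac{8}{11}a + 3b + \tfrac{140}{11}.
  leading term a: no divisor's leading term divides it; move \tfrac{8}{11}a to the remainder.
  leading term b: no divisor's leading term divides it; move 3b to the remainder.
  leading term 1: no divisor's leading term divides it; move \tfrac{140}{11} to the remainder.
  remainder \tfrac{8}{11}a + 3b + \tfrac{140}{11} ≠ 0; add h_3 = \tfrac{8}{11}a + 3b + \tfrac{140}{11} to the basis.

S(f_1,h_3): lcm = ab. S = -\tfrac{3}{11}a - \tfrac{33}{8}b^{2} - \tfrac{35}{2}b - \tfrac{47}{11}.
  leading term a: subtract (-\tfrac{3}{8})·h_3 from -\tfrac{3}{11}a - \tfrac{33}{8}b^{2} - \tfrac{35}{2}b - \tfrac{47}{11} → -\tfrac{33}{8}b^{2} - \tfrac{131}{8}b + \tfrac{1}{2}
  leading term b^{2}: no divisor's leading term divides it; move -\tfrac{33}{8}b^{2} to the remainder.
  leading term b: no divisor's leading term divides it; move -\tfrac{131}{8}b to the remainder.
  leading term 1: no divisor's leading term divides it; move \tfrac{1}{2} to the remainder.
  remainder -\tfrac{33}{8}b^{2} - \tfrac{131}{8}b + \tfrac{1}{2} ≠ 0; add h_4 = -\tfrac{33}{8}b^{2} - \tfrac{131}{8}b + \tfrac{1}{2} to the basis.

The other S-polynomials (S(f_2,h_3), S(f_1,h_4), S(f_2,h_4), S(h_3,h_4)) all reduce to 0 modulo the current basis, so we have a Gröbner basis.
Inter-reduce: drop elements whose leading term is divisible by another's, tail-reduce, and make monic.
Reduced Gröbner basis: {a + \tfrac{33}{8}b + \tfrac{35}{2}, b^{2} + \tfrac{131}{33}b - \tfrac{4}{33}}.

Since the basis is lex-ordered, b^{2} + \tfrac{131}{33}b - \tfrac{4}{33} is univariate in b. Its roots are {-4, 1/33}. Back-substituting each root into the other basis elements fixes the other coordinates.
  b = -4: the earlier basis element becomes a + 1 = 0, giving a = -1 — point (-1, -4).
  b = 1/33: the earlier basis element becomes a + \tfrac{141}{8} = 0, giving a = -141/8 — point (-141/8, 1/33).
Zero-dimensionality of the ideal guarantees finitely many solutions over ℂ.

{(-1, -4), (-141/8, 1/33)}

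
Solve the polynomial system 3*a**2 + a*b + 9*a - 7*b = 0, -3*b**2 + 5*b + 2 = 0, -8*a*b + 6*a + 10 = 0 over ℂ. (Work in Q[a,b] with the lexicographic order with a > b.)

{(1, 2)}

Compute a lex Gröbner basis by Buchberger's algorithm.
f_1 = 3*a**2 + a*b + 9*a - 7*b, LT = a**2.
f_2 = -3*b**2 + 5*b + 2, LT = b**2.
f_3 = -8*a*b + 6*a + 10, LT = a*b.

S(f_1,f_3): lcm = a**2*b. S = 3/4*a**2 + 1/3*a*b**2 + 3*a*b + 5/4*a - 7/3*b**2.
  leading term a**2: subtract (1/4)·f_1 from 3/4*a**2 + 1/3*a*b**2 + 3*a*b + 5/4*a - 7/3*b**2 → 1/3*a*b**2 + 11/4*a*b - a - 7/3*b**2 + 7/4*b
  leading term a*b**2: subtract (-1/9*a)·f_2 from 1/3*a*b**2 + 11/4*a*b - a - 7/3*b**2 + 7/4*b → 119/36*a*b - 7/9*a - 7/3*b**2 + 7/4*b
  leading term a*b: subtract (-119/288)·f_3 from 119/36*a*b - 7/9*a - 7/3*b**2 + 7/4*b → 245/144*a - 7/3*b**2 + 7/4*b + 595/144
  leading term a: no divisor's leading term divides it; move 245/144*a to the remainder.
  leading term b**2: subtract (7/9)·f_2 from -7/3*b**2 + 7/4*b + 595/144 → -77/36*b + 371/144
  leading term b: no divisor's leading term divides it; move -77/36*b to the remainder.
  leading term 1: no divisor's leading term divides it; move 371/144 to the remainder.
  remainder 245/144*a - 77/36*b + 371/144 ≠ 0; add h_4 = 245/144*a - 77/36*b + 371/144 to the basis.

S(f_2,f_3): lcm = a*b**2. S = -11/12*a*b - 2/3*a + 5/4*b.
  leading term a*b: subtract (11/96)·f_3 from -11/12*a*b - 2/3*a + 5/4*b → -65/48*a + 5/4*b - 55/48
  leading term a: subtract (-39/49)·h_4 from -65/48*a + 5/4*b - 55/48 → -19/42*b + 19/21
  leading term b: no divisor's leading term divides it; move -19/42*b to the remainder.
  leading term 1: no divisor's leading term divides it; move 19/21 to the remainder.
  remainder -19/42*b + 19/21 ≠ 0; add h_5 = -19/42*b + 19/21 to the basis.

The other S-polynomials (S(f_1,f_2), S(f_1,h_4), S(f_2,h_4), S(f_3,h_4), S(f_1,h_5), S(f_2,h_5), S(f_3,h_5), S(h_4,h_5)) all reduce to 0 modulo the current basis, so we have a Gröbner basis.
Inter-reduce: drop elements whose leading term is divisible by another's, tail-reduce, and make monic.
Reduced Gröbner basis: {a - 1, b - 2}.

Elimination: the polynomial b - 2 lies in the elimination ideal for b, so b ∈ {2}. For each such b, the remaining basis elements (now univariate) give the rest of the solution.
  b = 2: the earlier basis element becomes a - 1 = 0, giving a = 1 — point (1, 2).
Each listed point satisfies every original equation (direct substitution).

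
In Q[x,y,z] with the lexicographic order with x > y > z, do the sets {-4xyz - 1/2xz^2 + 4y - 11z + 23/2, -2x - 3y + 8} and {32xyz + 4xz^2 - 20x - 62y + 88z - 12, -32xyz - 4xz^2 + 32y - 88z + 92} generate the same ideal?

Since reduced Gröbner bases are canonical representatives of ideals under a given ordering, it suffices to compute and compare them.
Buchberger on the first generating set:
f_1 = -4xyz - 1/2xz^2 + 4y - 11z + 23/2, LT = xyz.
f_2 = -2x - 3y + 8, LT = x.

S(f_1,f_2): lcm = xyz. S = 1/8xz^2 - 3/2y^2z + 4yz - y + 11/4z - 23/8.
  reduce S modulo (f_1, f_2):
  remainder -3/2y^2z - 3/16yz^2 + 4yz - y + 1/2z^2 + 11/4z - 23/8 ≠ 0; add g_3 = -3/2y^2z - 3/16yz^2 + 4yz - y + 1/2z^2 + 11/4z - 23/8 to the basis.

The other S-polynomials (S(f_1,g_3), S(f_2,g_3)) all reduce to 0 modulo the current basis, so we have a Gröbner basis.
Inter-reduce: drop elements whose leading term is divisible by another's, tail-reduce, and make monic.
Reduced Gröbner basis: {x + 3/2y - 4, y^2z + 1/8yz^2 - 8/3yz + 2/3y - 1/3z^2 - 11/6z + 23/12}.

Buchberger on the second generating set:
h_1 = 32xyz + 4xz^2 - 20x - 62y + 88z - 12, LT = xyz.
h_2 = -32xyz - 4xz^2 + 32y - 88z + 92, LT = xyz.

S(h_1,h_2): lcm = xyz. S = -5/8x - 15/16y + 5/2.
  reduce S modulo (h_1, h_2):
  remainder -5/8x - 15/16y + 5/2 ≠ 0; add k_3 = -5/8x - 15/16y + 5/2 to the basis.

S(h_1,k_3): lcm = xyz. S = 1/8xz^2 - 5/8x - 3/2y^2z + 4yz - 31/16y + 11/4z - 3/8.
  reduce S modulo (h_1, h_2, k_3):
  remainder -3/2y^2z - 3/16yz^2 + 4yz - y + 1/2z^2 + 11/4z - 23/8 ≠ 0; add k_4 = -3/2y^2z - 3/16yz^2 + 4yz - y + 1/2z^2 + 11/4z - 23/8 to the basis.

The other S-polynomials (S(h_2,k_3), S(h_1,k_4), S(h_2,k_4), S(k_3,k_4)) all reduce to 0 modulo the current basis, so we have a Gröbner basis.
Inter-reduce: drop elements whose leading term is divisible by another's, tail-reduce, and make monic.
Reduced Gröbner basis: {x + 3/2y - 4, y^2z + 1/8yz^2 - 8/3yz + 2/3y - 1/3z^2 - 11/6z + 23/12}.

Same reduced basis, so the two generating sets span the same ideal.

Yes, the ideals are equal.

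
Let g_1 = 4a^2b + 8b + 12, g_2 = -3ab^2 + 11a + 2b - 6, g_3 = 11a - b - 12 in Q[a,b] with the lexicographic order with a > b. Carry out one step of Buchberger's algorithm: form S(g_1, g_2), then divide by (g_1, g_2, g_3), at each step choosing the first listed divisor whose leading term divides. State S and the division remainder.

S(g_1, g_2) = 11/3a^2 + 2/3ab - 2a + 2b^2 + 3b; remainder on division = 23/11b^2 + 47/11b + 24/11.

lcm(LM(g_1), LM(g_2)) = a^2b^2.
S = (lcm/LT(g_1))·g_1 − (lcm/LT(g_2))·g_2 = 11/3a^2 + 2/3ab - 2a + 2b^2 + 3b.
Reduce S modulo (g_1, g_2, g_3) in that order:
  leading term a^2: subtract (1/3a)·g_3 from 11/3a^2 + 2/3ab - 2a + 2b^2 + 3b → ab + 2a + 2b^2 + 3b
  leading term ab: subtract (1/11b)·g_3 from ab + 2a + 2b^2 + 3b → 2a + 23/11b^2 + 45/11b
  leading term a: subtract (2/11)·g_3 from 2a + 23/11b^2 + 45/11b → 23/11b^2 + 47/11b + 24/11
  leading term b^2: no divisor's leading term divides it; move 23/11b^2 to the remainder.
  leading term b: no divisor's leading term divides it; move 47/11b to the remainder.
  leading term 1: no divisor's leading term divides it; move 24/11 to the remainder.
The remainder 23/11b^2 + 47/11b + 24/11 is nonzero, so it would be added as the next basis element.
This is the inner loop of Buchberger's algorithm — each nonzero remainder becomes a new basis element.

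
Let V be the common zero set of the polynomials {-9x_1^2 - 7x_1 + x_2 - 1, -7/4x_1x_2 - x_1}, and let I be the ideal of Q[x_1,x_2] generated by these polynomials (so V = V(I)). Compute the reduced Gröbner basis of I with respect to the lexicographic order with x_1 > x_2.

G = {x_1^2 + 7/9x_1 - 1/9x_2 + 1/9, x_1x_2 + 4/7x_1, x_2^2 - 3/7x_2 - 4/7}

f_1 = -9x_1^2 - 7x_1 + x_2 - 1, LT = x_1^2.
f_2 = -7/4x_1x_2 - x_1, LT = x_1x_2.

S(f_1,f_2): lcm = x_1^2x_2. S = -4/7x_1^2 + 7/9x_1x_2 - 1/9x_2^2 + 1/9x_2.
  leading term x_1^2: subtract (4/63)·f_1 from -4/7x_1^2 + 7/9x_1x_2 - 1/9x_2^2 + 1/9x_2 → 7/9x_1x_2 + 4/9x_1 - 1/9x_2^2 + 1/21x_2 + 4/63
  leading term x_1x_2: subtract (-4/9)·f_2 from 7/9x_1x_2 + 4/9x_1 - 1/9x_2^2 + 1/21x_2 + 4/63 → -1/9x_2^2 + 1/21x_2 + 4/63
  leading term x_2^2: no divisor's leading term divides it; move -1/9x_2^2 to the remainder.
  leading term x_2: no divisor's leading term divides it; move 1/21x_2 to the remainder.
  leading term 1: no divisor's leading term divides it; move 4/63 to the remainder.
  remainder -1/9x_2^2 + 1/21x_2 + 4/63 ≠ 0; add g_3 = -1/9x_2^2 + 1/21x_2 + 4/63 to the basis.

S(f_1,g_3): leading monomials are coprime, so the S-polynomial reduces to 0 (Buchberger's first criterion).
S(f_2,g_3): lcm = x_1x_2^2. S = x_1x_2 + 4/7x_1.
  leading term x_1x_2: subtract (-4/7)·f_2 from x_1x_2 + 4/7x_1 → 0
  remainder 0.

Every S-polynomial of the final basis reduces to 0, so we have a Gröbner basis.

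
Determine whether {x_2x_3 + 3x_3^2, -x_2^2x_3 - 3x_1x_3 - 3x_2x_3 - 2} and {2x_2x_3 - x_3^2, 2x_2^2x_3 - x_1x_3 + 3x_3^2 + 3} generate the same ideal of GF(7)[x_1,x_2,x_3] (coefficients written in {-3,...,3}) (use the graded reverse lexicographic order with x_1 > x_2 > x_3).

No, the ideals differ.

Two ideals are equal iff their reduced Gröbner bases coincide (the reduced basis is unique for a fixed ordering).
Buchberger on the first generating set:
f_1 = x_2x_3 + 3x_3^2, LT = x_2x_3.
f_2 = -x_2^2x_3 - 3x_1x_3 - 3x_2x_3 - 2, LT = x_2^2x_3.

S(f_1,f_2): lcm = x_2^2x_3. S = 3x_2x_3^2 - 3x_1x_3 - 3x_2x_3 - 2.
  leading term x_2x_3^2: subtract (3x_3)·f_1 from 3x_2x_3^2 - 3x_1x_3 - 3x_2x_3 - 2 → -2x_3^3 - 3x_1x_3 - 3x_2x_3 - 2
  leading term x_3^3: no divisor's leading term divides it; move -2x_3^3 to the remainder.
  leading term x_1x_3: no divisor's leading term divides it; move -3x_1x_3 to the remainder.
  leading term x_2x_3: subtract (-3)·f_1 from -3x_2x_3 - 2 → 2x_3^2 - 2
  leading term x_3^2: no divisor's leading term divides it; move 2x_3^2 to the remainder.
  leading term 1: no divisor's leading term divides it; move -2 to the remainder.
  remainder -2x_3^3 - 3x_1x_3 + 2x_3^2 - 2 ≠ 0; add g_3 = -2x_3^3 - 3x_1x_3 + 2x_3^2 - 2 to the basis.

S(f_1,g_3): lcm = x_2x_3^3. S = 3x_3^4 + 2x_1x_2x_3 + x_2x_3^2 - x_2.
  leading term x_3^4: subtract (2x_3)·g_3 from 3x_3^4 + 2x_1x_2x_3 + x_2x_3^2 - x_2 → 2x_1x_2x_3 - x_1x_3^2 + x_2x_3^2 + 3x_3^3 - x_2 - 3x_3
  leading term x_1x_2x_3: subtract (2x_1)·f_1 from 2x_1x_2x_3 - x_1x_3^2 + x_2x_3^2 + 3x_3^3 - x_2 - 3x_3 → x_2x_3^2 + 3x_3^3 - x_2 - 3x_3
  leading term x_2x_3^2: subtract (x_3)·f_1 from x_2x_3^2 + 3x_3^3 - x_2 - 3x_3 → -x_2 - 3x_3
  leading term x_2: no divisor's leading term divides it; move -x_2 to the remainder.
  leading term x_3: no divisor's leading term divides it; move -3x_3 to the remainder.
  remainder -x_2 - 3x_3 ≠ 0; add g_4 = -x_2 - 3x_3 to the basis.

The other S-polynomials (S(f_2,g_3), S(f_1,g_4), S(f_2,g_4), S(g_3,g_4)) all reduce to 0 modulo the current basis, so we have a Gröbner basis.
Inter-reduce: drop elements whose leading term is divisible by another's, tail-reduce, and make monic.
Reduced Gröbner basis: {x_3^3 - 2x_1x_3 - x_3^2 + 1, x_2 + 3x_3}.

Buchberger on the second generating set:
h_1 = 2x_2x_3 - x_3^2, LT = x_2x_3.
h_2 = 2x_2^2x_3 - x_1x_3 + 3x_3^2 + 3, LT = x_2^2x_3.

S(h_1,h_2): lcm = x_2^2x_3. S = 3x_2x_3^2 - 3x_1x_3 + 2x_3^2 + 2.
  leading term x_2x_3^2: subtract (-2x_3)·h_1 from 3x_2x_3^2 - 3x_1x_3 + 2x_3^2 + 2 → -2x_3^3 - 3x_1x_3 + 2x_3^2 + 2
  leading term x_3^3: no divisor's leading term divides it; move -2x_3^3 to the remainder.
  leading term x_1x_3: no divisor's leading term divides it; move -3x_1x_3 to the remainder.
  leading term x_3^2: no divisor's leading term divides it; move 2x_3^2 to the remainder.
  leading term 1: no divisor's leading term divides it; move 2 to the remainder.
  remainder -2x_3^3 - 3x_1x_3 + 2x_3^2 + 2 ≠ 0; add k_3 = -2x_3^3 - 3x_1x_3 + 2x_3^2 + 2 to the basis.

S(h_1,k_3): lcm = x_2x_3^3. S = 3x_3^4 + 2x_1x_2x_3 + x_2x_3^2 + x_2.
  leading term x_3^4: subtract (2x_3)·k_3 from 3x_3^4 + 2x_1x_2x_3 + x_2x_3^2 + x_2 → 2x_1x_2x_3 - x_1x_3^2 + x_2x_3^2 + 3x_3^3 + x_2 + 3x_3
  leading term x_1x_2x_3: subtract (x_1)·h_1 from 2x_1x_2x_3 - x_1x_3^2 + x_2x_3^2 + 3x_3^3 + x_2 + 3x_3 → x_2x_3^2 + 3x_3^3 + x_2 + 3x_3
  leading term x_2x_3^2: subtract (-3x_3)·h_1 from x_2x_3^2 + 3x_3^3 + x_2 + 3x_3 → x_2 + 3x_3
  leading term x_2: no divisor's leading term divides it; move x_2 to the remainder.
  leading term x_3: no divisor's leading term divides it; move 3x_3 to the remainder.
  remainder x_2 + 3x_3 ≠ 0; add k_4 = x_2 + 3x_3 to the basis.

The other S-polynomials (S(h_2,k_3), S(h_1,k_4), S(h_2,k_4), S(k_3,k_4)) all reduce to 0 modulo the current basis, so we have a Gröbner basis.
Inter-reduce: drop elements whose leading term is divisible by another's, tail-reduce, and make monic.
Reduced Gröbner basis: {x_3^3 - 2x_1x_3 - x_3^2 - 1, x_2 + 3x_3}.

The bases are distinct; the ideals are different.
The choice of monomial ordering does not affect the verdict — as long as both bases are computed under the same ordering, their equality decides ideal equality.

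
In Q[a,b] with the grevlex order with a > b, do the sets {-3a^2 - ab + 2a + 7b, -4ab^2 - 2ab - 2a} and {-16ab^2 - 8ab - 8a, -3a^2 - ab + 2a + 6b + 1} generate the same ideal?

For a fixed monomial order, each ideal has a unique reduced Gröbner basis; comparing bases decides equality.
Buchberger on the first generating set:
f_1 = -3a^2 - ab + 2a + 7b, LT = a^2.
f_2 = -4ab^2 - 2ab - 2a, LT = ab^2.

S(f_1,f_2): lcm = a^2b^2. S = 1/3ab^3 - 1/2a^2b - 2/3ab^2 - 7/3b^3 - 1/2a^2.
  reduce S modulo (f_1, f_2):
  remainder -7/3b^3 - 7/6b^2 - 7/6b ≠ 0; add g_3 = -7/3b^3 - 7/6b^2 - 7/6b to the basis.

The other S-polynomials (S(f_1,g_3), S(f_2,g_3)) all reduce to 0 modulo the current basis, so we have a Gröbner basis.
Inter-reduce: drop elements whose leading term is divisible by another's, tail-reduce, and make monic.
Reduced Gröbner basis: {ab^2 + 1/2ab + 1/2a, b^3 + 1/2b^2 + 1/2b, a^2 + 1/3ab - 2/3a - 7/3b}.

Buchberger on the second generating set:
h_1 = -16ab^2 - 8ab - 8a, LT = ab^2.
h_2 = -3a^2 - ab + 2a + 6b + 1, LT = a^2.

S(h_1,h_2): lcm = a^2b^2. S = -1/3ab^3 + 1/2a^2b + 2/3ab^2 + 2b^3 + 1/2a^2 + 1/3b^2.
  reduce S modulo (h_1, h_2):
  remainder 2b^3 + 4/3b^2 + 7/6b + 1/6 ≠ 0; add k_3 = 2b^3 + 4/3b^2 + 7/6b + 1/6 to the basis.

The other S-polynomials (S(h_1,k_3), S(h_2,k_3)) all reduce to 0 modulo the current basis, so we have a Gröbner basis.
Inter-reduce: drop elements whose leading term is divisible by another's, tail-reduce, and make monic.
Reduced Gröbner basis: {ab^2 + 1/2ab + 1/2a, b^3 + 2/3b^2 + 7/12b + 1/12, a^2 + 1/3ab - 2/3a - 2b - 1/3}.

The bases are distinct; the ideals are different.

No, the ideals differ.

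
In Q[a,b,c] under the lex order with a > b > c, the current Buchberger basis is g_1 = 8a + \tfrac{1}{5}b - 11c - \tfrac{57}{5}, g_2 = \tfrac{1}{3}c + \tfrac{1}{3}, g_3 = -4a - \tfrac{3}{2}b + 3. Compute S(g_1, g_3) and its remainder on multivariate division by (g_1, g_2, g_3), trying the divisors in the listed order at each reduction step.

S(g_1, g_3) = -\tfrac{7}{20}b - \tfrac{11}{8}c - \tfrac{27}{40}; remainder on division = -\tfrac{7}{20}b + \tfrac{7}{10}.

lcm(LM(g_1), LM(g_3)) = a.
S = (lcm/LT(g_1))·g_1 − (lcm/LT(g_3))·g_3 = -\tfrac{7}{20}b - \tfrac{11}{8}c - \tfrac{27}{40}.
Reduce S modulo (g_1, g_2, g_3) in that order:
  leading term b: no divisor's leading term divides it; move -\tfrac{7}{20}b to the remainder.
  leading term c: subtract (-\tfrac{33}{8})·g_2 from -\tfrac{11}{8}c - \tfrac{27}{40} → \tfrac{7}{10}
  leading term 1: no divisor's leading term divides it; move \tfrac{7}{10} to the remainder.
The remainder -\tfrac{7}{20}b + \tfrac{7}{10} is nonzero, so it would be added as the next basis element.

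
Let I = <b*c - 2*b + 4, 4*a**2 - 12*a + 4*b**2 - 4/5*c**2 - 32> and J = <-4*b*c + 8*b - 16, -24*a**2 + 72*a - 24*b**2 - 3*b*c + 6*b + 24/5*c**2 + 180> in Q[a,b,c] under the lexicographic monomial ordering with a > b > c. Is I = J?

Yes, the ideals are equal.

Since reduced Gröbner bases are canonical representatives of ideals under a given ordering, it suffices to compute and compare them.
Buchberger on the first generating set:
f_1 = b*c - 2*b + 4, LT = b*c.
f_2 = 4*a**2 - 12*a + 4*b**2 - 4/5*c**2 - 32, LT = a**2.

The S-polynomials (S(f_1,f_2)) all reduce to 0 modulo the current basis, so we have a Gröbner basis.
Inter-reduce: drop elements whose leading term is divisible by another's, tail-reduce, and make monic.
Reduced Gröbner basis: {a**2 - 3*a + b**2 - 1/5*c**2 - 8, b*c - 2*b + 4}.

Buchberger on the second generating set:
h_1 = -4*b*c + 8*b - 16, LT = b*c.
h_2 = -24*a**2 + 72*a - 24*b**2 - 3*b*c + 6*b + 24/5*c**2 + 180, LT = a**2.

The S-polynomials (S(h_1,h_2)) all reduce to 0 modulo the current basis, so we have a Gröbner basis.
Inter-reduce: drop elements whose leading term is divisible by another's, tail-reduce, and make monic.
Reduced Gröbner basis: {a**2 - 3*a + b**2 - 1/5*c**2 - 8, b*c - 2*b + 4}.

The two bases agree; hence the ideals are identical.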